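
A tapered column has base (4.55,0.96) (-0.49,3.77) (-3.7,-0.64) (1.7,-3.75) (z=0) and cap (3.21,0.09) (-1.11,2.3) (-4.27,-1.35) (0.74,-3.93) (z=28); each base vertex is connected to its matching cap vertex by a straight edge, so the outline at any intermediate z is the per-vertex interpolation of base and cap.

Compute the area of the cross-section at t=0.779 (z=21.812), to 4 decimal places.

Cross-section at t=0.779: each vertex is (1-t)·p0[i] + t·p1[i].
  v1: (1-0.779)·(4.55,0.96) + 0.779·(3.21,0.09) = (3.5061,0.2823)
  v2: (1-0.779)·(-0.49,3.77) + 0.779·(-1.11,2.3) = (-0.9730,2.6249)
  v3: (1-0.779)·(-3.7,-0.64) + 0.779·(-4.27,-1.35) = (-4.1440,-1.1931)
  v4: (1-0.779)·(1.7,-3.75) + 0.779·(0.74,-3.93) = (0.9522,-3.8902)
Shoelace sum Σ(x_i·y_{i+1} − x_{i+1}·y_i):
  i=1: 3.5061·2.6249 − -0.9730·0.2823 = +9.4778 (running +9.4778)
  i=2: -0.9730·-1.1931 − -4.1440·2.6249 = +12.0384 (running +21.5162)
  i=3: -4.1440·-3.8902 − 0.9522·-1.1931 = +17.2572 (running +38.7734)
  i=4: 0.9522·0.2823 − 3.5061·-3.8902 = +13.9084 (running +52.6818)
Area = |Σ|/2 = |52.6818|/2 = 26.3409

Area at t=0.779: 26.3409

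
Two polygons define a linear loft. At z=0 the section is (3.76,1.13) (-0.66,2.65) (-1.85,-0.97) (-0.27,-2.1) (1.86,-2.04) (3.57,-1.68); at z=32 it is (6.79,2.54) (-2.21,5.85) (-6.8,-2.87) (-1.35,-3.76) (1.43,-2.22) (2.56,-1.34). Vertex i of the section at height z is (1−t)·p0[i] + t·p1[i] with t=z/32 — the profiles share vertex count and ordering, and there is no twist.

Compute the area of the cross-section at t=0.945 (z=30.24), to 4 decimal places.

Cross-section at t=0.945: each vertex is (1-t)·p0[i] + t·p1[i].
  v1: (1-0.945)·(3.76,1.13) + 0.945·(6.79,2.54) = (6.6234,2.4625)
  v2: (1-0.945)·(-0.66,2.65) + 0.945·(-2.21,5.85) = (-2.1248,5.6740)
  v3: (1-0.945)·(-1.85,-0.97) + 0.945·(-6.8,-2.87) = (-6.5277,-2.7655)
  v4: (1-0.945)·(-0.27,-2.1) + 0.945·(-1.35,-3.76) = (-1.2906,-3.6687)
  v5: (1-0.945)·(1.86,-2.04) + 0.945·(1.43,-2.22) = (1.4536,-2.2101)
  v6: (1-0.945)·(3.57,-1.68) + 0.945·(2.56,-1.34) = (2.6156,-1.3587)
Shoelace sum Σ(x_i·y_{i+1} − x_{i+1}·y_i):
  i=1: 6.6234·5.6740 − -2.1248·2.4625 = +42.8130 (running +42.8130)
  i=2: -2.1248·-2.7655 − -6.5277·5.6740 = +42.9144 (running +85.7274)
  i=3: -6.5277·-3.6687 − -1.2906·-2.7655 = +20.3792 (running +106.1066)
  i=4: -1.2906·-2.2101 − 1.4536·-3.6687 = +8.1854 (running +114.2920)
  i=5: 1.4536·-1.3587 − 2.6156·-2.2101 = +3.8056 (running +118.0975)
  i=6: 2.6156·2.4625 − 6.6234·-1.3587 = +15.4398 (running +133.5374)
Area = |Σ|/2 = |133.5374|/2 = 66.7687

Area at t=0.945: 66.7687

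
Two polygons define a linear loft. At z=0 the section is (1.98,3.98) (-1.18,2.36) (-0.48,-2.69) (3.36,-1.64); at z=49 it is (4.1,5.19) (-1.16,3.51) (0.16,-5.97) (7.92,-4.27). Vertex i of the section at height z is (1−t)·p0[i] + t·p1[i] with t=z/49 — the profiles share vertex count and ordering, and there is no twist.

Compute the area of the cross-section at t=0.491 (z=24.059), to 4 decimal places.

Cross-section at t=0.491: each vertex is (1-t)·p0[i] + t·p1[i].
  v1: (1-0.491)·(1.98,3.98) + 0.491·(4.1,5.19) = (3.0209,4.5741)
  v2: (1-0.491)·(-1.18,2.36) + 0.491·(-1.16,3.51) = (-1.1702,2.9246)
  v3: (1-0.491)·(-0.48,-2.69) + 0.491·(0.16,-5.97) = (-0.1658,-4.3005)
  v4: (1-0.491)·(3.36,-1.64) + 0.491·(7.92,-4.27) = (5.5990,-2.9313)
Shoelace sum Σ(x_i·y_{i+1} − x_{i+1}·y_i):
  i=1: 3.0209·2.9246 − -1.1702·4.5741 = +14.1877 (running +14.1877)
  i=2: -1.1702·-4.3005 − -0.1658·2.9246 = +5.5171 (running +19.7048)
  i=3: -0.1658·-2.9313 − 5.5990·-4.3005 = +24.5641 (running +44.2689)
  i=4: 5.5990·4.5741 − 3.0209·-2.9313 = +34.4656 (running +78.7345)
Area = |Σ|/2 = |78.7345|/2 = 39.3672

Area at t=0.491: 39.3672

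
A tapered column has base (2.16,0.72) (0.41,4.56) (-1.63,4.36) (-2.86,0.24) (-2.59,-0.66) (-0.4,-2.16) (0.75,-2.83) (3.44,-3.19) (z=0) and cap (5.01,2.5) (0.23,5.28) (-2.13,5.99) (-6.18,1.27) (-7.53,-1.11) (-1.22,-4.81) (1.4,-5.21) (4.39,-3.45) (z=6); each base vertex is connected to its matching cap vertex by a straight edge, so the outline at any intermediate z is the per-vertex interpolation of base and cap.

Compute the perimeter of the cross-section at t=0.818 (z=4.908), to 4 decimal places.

Cross-section at t=0.818: each vertex is (1-t)·p0[i] + t·p1[i].
  v1: (1-0.818)·(2.16,0.72) + 0.818·(5.01,2.5) = (4.4913,2.1760)
  v2: (1-0.818)·(0.41,4.56) + 0.818·(0.23,5.28) = (0.2628,5.1490)
  v3: (1-0.818)·(-1.63,4.36) + 0.818·(-2.13,5.99) = (-2.0390,5.6933)
  v4: (1-0.818)·(-2.86,0.24) + 0.818·(-6.18,1.27) = (-5.5758,1.0825)
  v5: (1-0.818)·(-2.59,-0.66) + 0.818·(-7.53,-1.11) = (-6.6309,-1.0281)
  v6: (1-0.818)·(-0.4,-2.16) + 0.818·(-1.22,-4.81) = (-1.0708,-4.3277)
  v7: (1-0.818)·(0.75,-2.83) + 0.818·(1.4,-5.21) = (1.2817,-4.7768)
  v8: (1-0.818)·(3.44,-3.19) + 0.818·(4.39,-3.45) = (4.2171,-3.4027)
Perimeter = Σ |v_{i+1} − v_i|:
  edge 1→2: √(-4.2285² + 2.9729²) = 5.1690 (running 5.1690)
  edge 2→3: √(-2.3018² + 0.5444²) = 2.3653 (running 7.5343)
  edge 3→4: √(-3.5368² + -4.6108²) = 5.8110 (running 13.3453)
  edge 4→5: √(-1.0552² + -2.1106²) = 2.3597 (running 15.7050)
  edge 5→6: √(5.5602² + -3.2996²) = 6.4655 (running 22.1705)
  edge 6→7: √(2.3525² + -0.4491²) = 2.3950 (running 24.5655)
  edge 7→8: √(2.9354² + 1.3742²) = 3.2411 (running 27.8066)
  edge 8→1: √(0.2742² + 5.5787²) = 5.5855 (running 33.3920)
Perimeter = 33.3920

Perimeter at t=0.818: 33.3920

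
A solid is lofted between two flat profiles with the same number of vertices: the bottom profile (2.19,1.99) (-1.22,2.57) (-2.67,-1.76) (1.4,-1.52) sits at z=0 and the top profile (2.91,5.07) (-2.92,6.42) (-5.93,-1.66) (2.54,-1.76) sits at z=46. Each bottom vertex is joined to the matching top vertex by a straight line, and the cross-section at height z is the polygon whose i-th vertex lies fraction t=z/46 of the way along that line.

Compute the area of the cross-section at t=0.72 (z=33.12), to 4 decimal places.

Cross-section at t=0.72: each vertex is (1-t)·p0[i] + t·p1[i].
  v1: (1-0.72)·(2.19,1.99) + 0.72·(2.91,5.07) = (2.7084,4.2076)
  v2: (1-0.72)·(-1.22,2.57) + 0.72·(-2.92,6.42) = (-2.4440,5.3420)
  v3: (1-0.72)·(-2.67,-1.76) + 0.72·(-5.93,-1.66) = (-5.0172,-1.6880)
  v4: (1-0.72)·(1.4,-1.52) + 0.72·(2.54,-1.76) = (2.2208,-1.6928)
Shoelace sum Σ(x_i·y_{i+1} − x_{i+1}·y_i):
  i=1: 2.7084·5.3420 − -2.4440·4.2076 = +24.7516 (running +24.7516)
  i=2: -2.4440·-1.6880 − -5.0172·5.3420 = +30.9274 (running +55.6790)
  i=3: -5.0172·-1.6928 − 2.2208·-1.6880 = +12.2418 (running +67.9208)
  i=4: 2.2208·4.2076 − 2.7084·-1.6928 = +13.9290 (running +81.8498)
Area = |Σ|/2 = |81.8498|/2 = 40.9249

Area at t=0.72: 40.9249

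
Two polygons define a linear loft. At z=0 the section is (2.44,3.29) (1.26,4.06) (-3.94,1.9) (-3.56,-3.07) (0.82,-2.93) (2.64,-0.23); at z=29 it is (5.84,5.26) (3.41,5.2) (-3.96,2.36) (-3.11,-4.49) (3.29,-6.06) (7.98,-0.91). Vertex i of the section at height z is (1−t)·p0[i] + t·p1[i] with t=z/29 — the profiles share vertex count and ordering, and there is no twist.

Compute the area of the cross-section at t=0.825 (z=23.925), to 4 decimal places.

Cross-section at t=0.825: each vertex is (1-t)·p0[i] + t·p1[i].
  v1: (1-0.825)·(2.44,3.29) + 0.825·(5.84,5.26) = (5.2450,4.9152)
  v2: (1-0.825)·(1.26,4.06) + 0.825·(3.41,5.2) = (3.0337,5.0005)
  v3: (1-0.825)·(-3.94,1.9) + 0.825·(-3.96,2.36) = (-3.9565,2.2795)
  v4: (1-0.825)·(-3.56,-3.07) + 0.825·(-3.11,-4.49) = (-3.1888,-4.2415)
  v5: (1-0.825)·(0.82,-2.93) + 0.825·(3.29,-6.06) = (2.8577,-5.5122)
  v6: (1-0.825)·(2.64,-0.23) + 0.825·(7.98,-0.91) = (7.0455,-0.7910)
Shoelace sum Σ(x_i·y_{i+1} − x_{i+1}·y_i):
  i=1: 5.2450·5.0005 − 3.0337·4.9152 = +11.3160 (running +11.3160)
  i=2: 3.0337·2.2795 − -3.9565·5.0005 = +26.6999 (running +38.0159)
  i=3: -3.9565·-4.2415 − -3.1888·2.2795 = +24.0503 (running +62.0661)
  i=4: -3.1888·-5.5122 − 2.8577·-4.2415 = +29.6983 (running +91.7645)
  i=5: 2.8577·-0.7910 − 7.0455·-5.5122 = +36.5761 (running +128.3406)
  i=6: 7.0455·4.9152 − 5.2450·-0.7910 = +38.7792 (running +167.1197)
Area = |Σ|/2 = |167.1197|/2 = 83.5599

Area at t=0.825: 83.5599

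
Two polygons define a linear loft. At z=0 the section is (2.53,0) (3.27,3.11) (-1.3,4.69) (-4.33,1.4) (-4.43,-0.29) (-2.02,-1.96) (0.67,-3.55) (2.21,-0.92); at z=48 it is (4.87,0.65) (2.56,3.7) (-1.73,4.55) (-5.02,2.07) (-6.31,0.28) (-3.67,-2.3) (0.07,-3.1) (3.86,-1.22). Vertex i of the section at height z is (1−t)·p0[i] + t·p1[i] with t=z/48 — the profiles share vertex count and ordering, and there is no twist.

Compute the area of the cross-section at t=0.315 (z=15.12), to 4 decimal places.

Area at t=0.315: 44.4379

Cross-section at t=0.315: each vertex is (1-t)·p0[i] + t·p1[i].
  v1: (1-0.315)·(2.53,0) + 0.315·(4.87,0.65) = (3.2671,0.2048)
  v2: (1-0.315)·(3.27,3.11) + 0.315·(2.56,3.7) = (3.0464,3.2958)
  v3: (1-0.315)·(-1.3,4.69) + 0.315·(-1.73,4.55) = (-1.4355,4.6459)
  v4: (1-0.315)·(-4.33,1.4) + 0.315·(-5.02,2.07) = (-4.5473,1.6110)
  v5: (1-0.315)·(-4.43,-0.29) + 0.315·(-6.31,0.28) = (-5.0222,-0.1104)
  v6: (1-0.315)·(-2.02,-1.96) + 0.315·(-3.67,-2.3) = (-2.5398,-2.0671)
  v7: (1-0.315)·(0.67,-3.55) + 0.315·(0.07,-3.1) = (0.4810,-3.4083)
  v8: (1-0.315)·(2.21,-0.92) + 0.315·(3.86,-1.22) = (2.7298,-1.0145)
Shoelace sum Σ(x_i·y_{i+1} − x_{i+1}·y_i):
  i=1: 3.2671·3.2958 − 3.0464·0.2048 = +10.1441 (running +10.1441)
  i=2: 3.0464·4.6459 − -1.4355·3.2958 = +18.8841 (running +29.0282)
  i=3: -1.4355·1.6110 − -4.5473·4.6459 = +18.8140 (running +47.8421)
  i=4: -4.5473·-0.1104 − -5.0222·1.6110 = +8.5933 (running +56.4354)
  i=5: -5.0222·-2.0671 − -2.5398·-0.1104 = +10.1009 (running +66.5363)
  i=6: -2.5398·-3.4083 − 0.4810·-2.0671 = +9.6504 (running +76.1867)
  i=7: 0.4810·-1.0145 − 2.7298·-3.4083 = +8.8157 (running +85.0024)
  i=8: 2.7298·0.2048 − 3.2671·-1.0145 = +3.8734 (running +88.8758)
Area = |Σ|/2 = |88.8758|/2 = 44.4379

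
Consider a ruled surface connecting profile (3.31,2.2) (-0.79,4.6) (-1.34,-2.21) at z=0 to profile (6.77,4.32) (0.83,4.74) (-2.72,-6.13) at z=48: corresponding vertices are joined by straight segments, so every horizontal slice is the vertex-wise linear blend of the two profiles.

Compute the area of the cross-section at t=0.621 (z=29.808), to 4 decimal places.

Cross-section at t=0.621: each vertex is (1-t)·p0[i] + t·p1[i].
  v1: (1-0.621)·(3.31,2.2) + 0.621·(6.77,4.32) = (5.4587,3.5165)
  v2: (1-0.621)·(-0.79,4.6) + 0.621·(0.83,4.74) = (0.2160,4.6869)
  v3: (1-0.621)·(-1.34,-2.21) + 0.621·(-2.72,-6.13) = (-2.1970,-4.6443)
Shoelace sum Σ(x_i·y_{i+1} − x_{i+1}·y_i):
  i=1: 5.4587·4.6869 − 0.2160·3.5165 = +24.8248 (running +24.8248)
  i=2: 0.2160·-4.6443 − -2.1970·4.6869 = +9.2938 (running +34.1186)
  i=3: -2.1970·3.5165 − 5.4587·-4.6443 = +17.6260 (running +51.7447)
Area = |Σ|/2 = |51.7447|/2 = 25.8723

Area at t=0.621: 25.8723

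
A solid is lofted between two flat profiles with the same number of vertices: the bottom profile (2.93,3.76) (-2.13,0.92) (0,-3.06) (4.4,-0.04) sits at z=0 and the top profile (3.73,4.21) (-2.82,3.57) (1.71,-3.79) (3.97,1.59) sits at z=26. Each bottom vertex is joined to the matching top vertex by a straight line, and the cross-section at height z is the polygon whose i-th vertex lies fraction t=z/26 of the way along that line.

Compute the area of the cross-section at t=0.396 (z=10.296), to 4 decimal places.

Area at t=0.396: 25.9205

Cross-section at t=0.396: each vertex is (1-t)·p0[i] + t·p1[i].
  v1: (1-0.396)·(2.93,3.76) + 0.396·(3.73,4.21) = (3.2468,3.9382)
  v2: (1-0.396)·(-2.13,0.92) + 0.396·(-2.82,3.57) = (-2.4032,1.9694)
  v3: (1-0.396)·(0,-3.06) + 0.396·(1.71,-3.79) = (0.6772,-3.3491)
  v4: (1-0.396)·(4.4,-0.04) + 0.396·(3.97,1.59) = (4.2297,0.6055)
Shoelace sum Σ(x_i·y_{i+1} − x_{i+1}·y_i):
  i=1: 3.2468·1.9694 − -2.4032·3.9382 = +15.8587 (running +15.8587)
  i=2: -2.4032·-3.3491 − 0.6772·1.9694 = +6.7150 (running +22.5737)
  i=3: 0.6772·0.6055 − 4.2297·-3.3491 = +14.5757 (running +37.1494)
  i=4: 4.2297·3.9382 − 3.2468·0.6055 = +14.6916 (running +51.8410)
Area = |Σ|/2 = |51.8410|/2 = 25.9205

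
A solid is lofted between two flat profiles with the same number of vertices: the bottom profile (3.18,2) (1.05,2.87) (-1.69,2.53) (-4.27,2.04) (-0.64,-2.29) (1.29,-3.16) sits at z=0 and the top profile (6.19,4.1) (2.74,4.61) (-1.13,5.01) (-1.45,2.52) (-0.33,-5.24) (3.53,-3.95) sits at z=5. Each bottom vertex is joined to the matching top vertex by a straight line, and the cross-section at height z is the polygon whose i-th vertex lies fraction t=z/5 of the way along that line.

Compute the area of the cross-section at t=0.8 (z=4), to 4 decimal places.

Area at t=0.8: 47.9289

Cross-section at t=0.8: each vertex is (1-t)·p0[i] + t·p1[i].
  v1: (1-0.8)·(3.18,2) + 0.8·(6.19,4.1) = (5.5880,3.6800)
  v2: (1-0.8)·(1.05,2.87) + 0.8·(2.74,4.61) = (2.4020,4.2620)
  v3: (1-0.8)·(-1.69,2.53) + 0.8·(-1.13,5.01) = (-1.2420,4.5140)
  v4: (1-0.8)·(-4.27,2.04) + 0.8·(-1.45,2.52) = (-2.0140,2.4240)
  v5: (1-0.8)·(-0.64,-2.29) + 0.8·(-0.33,-5.24) = (-0.3920,-4.6500)
  v6: (1-0.8)·(1.29,-3.16) + 0.8·(3.53,-3.95) = (3.0820,-3.7920)
Shoelace sum Σ(x_i·y_{i+1} − x_{i+1}·y_i):
  i=1: 5.5880·4.2620 − 2.4020·3.6800 = +14.9767 (running +14.9767)
  i=2: 2.4020·4.5140 − -1.2420·4.2620 = +16.1360 (running +31.1127)
  i=3: -1.2420·2.4240 − -2.0140·4.5140 = +6.0806 (running +37.1933)
  i=4: -2.0140·-4.6500 − -0.3920·2.4240 = +10.3153 (running +47.5086)
  i=5: -0.3920·-3.7920 − 3.0820·-4.6500 = +15.8178 (running +63.3264)
  i=6: 3.0820·3.6800 − 5.5880·-3.7920 = +32.5315 (running +95.8578)
Area = |Σ|/2 = |95.8578|/2 = 47.9289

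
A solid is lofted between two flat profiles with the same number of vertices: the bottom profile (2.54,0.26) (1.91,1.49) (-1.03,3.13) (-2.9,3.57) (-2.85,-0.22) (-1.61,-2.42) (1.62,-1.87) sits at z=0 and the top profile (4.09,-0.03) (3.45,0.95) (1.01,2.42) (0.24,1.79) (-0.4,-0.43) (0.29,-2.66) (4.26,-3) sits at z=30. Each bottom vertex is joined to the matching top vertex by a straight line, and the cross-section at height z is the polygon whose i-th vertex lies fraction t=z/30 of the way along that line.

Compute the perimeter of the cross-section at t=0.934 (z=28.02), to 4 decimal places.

Perimeter at t=0.934: 16.6673

Cross-section at t=0.934: each vertex is (1-t)·p0[i] + t·p1[i].
  v1: (1-0.934)·(2.54,0.26) + 0.934·(4.09,-0.03) = (3.9877,-0.0109)
  v2: (1-0.934)·(1.91,1.49) + 0.934·(3.45,0.95) = (3.3484,0.9856)
  v3: (1-0.934)·(-1.03,3.13) + 0.934·(1.01,2.42) = (0.8754,2.4669)
  v4: (1-0.934)·(-2.9,3.57) + 0.934·(0.24,1.79) = (0.0328,1.9075)
  v5: (1-0.934)·(-2.85,-0.22) + 0.934·(-0.4,-0.43) = (-0.5617,-0.4161)
  v6: (1-0.934)·(-1.61,-2.42) + 0.934·(0.29,-2.66) = (0.1646,-2.6442)
  v7: (1-0.934)·(1.62,-1.87) + 0.934·(4.26,-3) = (4.0858,-2.9254)
Perimeter = Σ |v_{i+1} − v_i|:
  edge 1→2: √(-0.6393² + 0.9965²) = 1.1840 (running 1.1840)
  edge 2→3: √(-2.4730² + 1.4812²) = 2.8827 (running 4.0666)
  edge 3→4: √(-0.8426² + -0.5594²) = 1.0114 (running 5.0780)
  edge 4→5: √(-0.5945² + -2.3236²) = 2.3985 (running 7.4765)
  edge 5→6: √(0.7263² + -2.2280²) = 2.3434 (running 9.8199)
  edge 6→7: √(3.9212² + -0.2813²) = 3.9312 (running 13.7511)
  edge 7→1: √(-0.0981² + 2.9146²) = 2.9162 (running 16.6673)
Perimeter = 16.6673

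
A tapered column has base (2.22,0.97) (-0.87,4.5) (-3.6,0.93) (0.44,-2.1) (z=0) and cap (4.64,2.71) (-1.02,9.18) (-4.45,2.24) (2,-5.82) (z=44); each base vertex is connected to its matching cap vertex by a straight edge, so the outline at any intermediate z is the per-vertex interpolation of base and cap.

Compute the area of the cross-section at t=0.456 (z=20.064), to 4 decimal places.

Cross-section at t=0.456: each vertex is (1-t)·p0[i] + t·p1[i].
  v1: (1-0.456)·(2.22,0.97) + 0.456·(4.64,2.71) = (3.3235,1.7634)
  v2: (1-0.456)·(-0.87,4.5) + 0.456·(-1.02,9.18) = (-0.9384,6.6341)
  v3: (1-0.456)·(-3.6,0.93) + 0.456·(-4.45,2.24) = (-3.9876,1.5274)
  v4: (1-0.456)·(0.44,-2.1) + 0.456·(2,-5.82) = (1.1514,-3.7963)
Shoelace sum Σ(x_i·y_{i+1} − x_{i+1}·y_i):
  i=1: 3.3235·6.6341 − -0.9384·1.7634 = +23.7033 (running +23.7033)
  i=2: -0.9384·1.5274 − -3.9876·6.6341 = +25.0208 (running +48.7241)
  i=3: -3.9876·-3.7963 − 1.1514·1.5274 = +13.3797 (running +62.1038)
  i=4: 1.1514·1.7634 − 3.3235·-3.7963 = +14.6475 (running +76.7513)
Area = |Σ|/2 = |76.7513|/2 = 38.3756

Area at t=0.456: 38.3756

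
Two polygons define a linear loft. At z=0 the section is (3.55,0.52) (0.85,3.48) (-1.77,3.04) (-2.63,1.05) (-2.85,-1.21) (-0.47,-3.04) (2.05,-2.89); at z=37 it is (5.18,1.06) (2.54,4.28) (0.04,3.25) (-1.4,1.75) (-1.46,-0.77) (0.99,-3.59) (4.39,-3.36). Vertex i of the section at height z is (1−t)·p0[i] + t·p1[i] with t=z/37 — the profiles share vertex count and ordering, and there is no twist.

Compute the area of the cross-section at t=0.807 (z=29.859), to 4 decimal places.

Area at t=0.807: 36.4936

Cross-section at t=0.807: each vertex is (1-t)·p0[i] + t·p1[i].
  v1: (1-0.807)·(3.55,0.52) + 0.807·(5.18,1.06) = (4.8654,0.9558)
  v2: (1-0.807)·(0.85,3.48) + 0.807·(2.54,4.28) = (2.2138,4.1256)
  v3: (1-0.807)·(-1.77,3.04) + 0.807·(0.04,3.25) = (-0.3093,3.2095)
  v4: (1-0.807)·(-2.63,1.05) + 0.807·(-1.4,1.75) = (-1.6374,1.6149)
  v5: (1-0.807)·(-2.85,-1.21) + 0.807·(-1.46,-0.77) = (-1.7283,-0.8549)
  v6: (1-0.807)·(-0.47,-3.04) + 0.807·(0.99,-3.59) = (0.7082,-3.4839)
  v7: (1-0.807)·(2.05,-2.89) + 0.807·(4.39,-3.36) = (3.9384,-3.2693)
Shoelace sum Σ(x_i·y_{i+1} − x_{i+1}·y_i):
  i=1: 4.8654·4.1256 − 2.2138·0.9558 = +17.9568 (running +17.9568)
  i=2: 2.2138·3.2095 − -0.3093·4.1256 = +8.3814 (running +26.3382)
  i=3: -0.3093·1.6149 − -1.6374·3.2095 = +4.7556 (running +31.0938)
  i=4: -1.6374·-0.8549 − -1.7283·1.6149 = +4.1908 (running +35.2846)
  i=5: -1.7283·-3.4839 − 0.7082·-0.8549 = +6.6265 (running +41.9111)
  i=6: 0.7082·-3.2693 − 3.9384·-3.4839 = +11.4053 (running +53.3165)
  i=7: 3.9384·0.9558 − 4.8654·-3.2693 = +19.6707 (running +72.9871)
Area = |Σ|/2 = |72.9871|/2 = 36.4936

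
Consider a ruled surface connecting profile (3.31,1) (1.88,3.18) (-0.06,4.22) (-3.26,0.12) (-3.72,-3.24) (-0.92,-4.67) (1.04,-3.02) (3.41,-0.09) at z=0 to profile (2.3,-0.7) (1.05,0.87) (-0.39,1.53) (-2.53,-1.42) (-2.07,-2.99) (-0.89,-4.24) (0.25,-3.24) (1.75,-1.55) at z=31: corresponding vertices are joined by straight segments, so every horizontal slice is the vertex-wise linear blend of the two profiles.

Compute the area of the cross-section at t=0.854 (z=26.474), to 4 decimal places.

Area at t=0.854: 18.3981

Cross-section at t=0.854: each vertex is (1-t)·p0[i] + t·p1[i].
  v1: (1-0.854)·(3.31,1) + 0.854·(2.3,-0.7) = (2.4475,-0.4518)
  v2: (1-0.854)·(1.88,3.18) + 0.854·(1.05,0.87) = (1.1712,1.2073)
  v3: (1-0.854)·(-0.06,4.22) + 0.854·(-0.39,1.53) = (-0.3418,1.9227)
  v4: (1-0.854)·(-3.26,0.12) + 0.854·(-2.53,-1.42) = (-2.6366,-1.1952)
  v5: (1-0.854)·(-3.72,-3.24) + 0.854·(-2.07,-2.99) = (-2.3109,-3.0265)
  v6: (1-0.854)·(-0.92,-4.67) + 0.854·(-0.89,-4.24) = (-0.8944,-4.3028)
  v7: (1-0.854)·(1.04,-3.02) + 0.854·(0.25,-3.24) = (0.3653,-3.2079)
  v8: (1-0.854)·(3.41,-0.09) + 0.854·(1.75,-1.55) = (1.9924,-1.3368)
Shoelace sum Σ(x_i·y_{i+1} − x_{i+1}·y_i):
  i=1: 2.4475·1.2073 − 1.1712·-0.4518 = +3.4839 (running +3.4839)
  i=2: 1.1712·1.9227 − -0.3418·1.2073 = +2.6645 (running +6.1484)
  i=3: -0.3418·-1.1952 − -2.6366·1.9227 = +5.4780 (running +11.6264)
  i=4: -2.6366·-3.0265 − -2.3109·-1.1952 = +5.2177 (running +16.8441)
  i=5: -2.3109·-4.3028 − -0.8944·-3.0265 = +7.2365 (running +24.0806)
  i=6: -0.8944·-3.2079 − 0.3653·-4.3028 = +4.4410 (running +28.5216)
  i=7: 0.3653·-1.3368 − 1.9924·-3.2079 = +5.9029 (running +34.4244)
  i=8: 1.9924·-0.4518 − 2.4475·-1.3368 = +2.3717 (running +36.7962)
Area = |Σ|/2 = |36.7962|/2 = 18.3981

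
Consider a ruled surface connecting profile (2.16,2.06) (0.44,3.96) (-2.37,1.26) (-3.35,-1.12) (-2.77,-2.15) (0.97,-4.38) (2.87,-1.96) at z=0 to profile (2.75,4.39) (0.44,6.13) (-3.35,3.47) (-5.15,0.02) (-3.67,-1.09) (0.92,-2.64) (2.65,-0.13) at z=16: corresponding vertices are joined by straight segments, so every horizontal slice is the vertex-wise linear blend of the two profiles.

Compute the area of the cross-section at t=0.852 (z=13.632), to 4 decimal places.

Area at t=0.852: 42.9000

Cross-section at t=0.852: each vertex is (1-t)·p0[i] + t·p1[i].
  v1: (1-0.852)·(2.16,2.06) + 0.852·(2.75,4.39) = (2.6627,4.0452)
  v2: (1-0.852)·(0.44,3.96) + 0.852·(0.44,6.13) = (0.4400,5.8088)
  v3: (1-0.852)·(-2.37,1.26) + 0.852·(-3.35,3.47) = (-3.2050,3.1429)
  v4: (1-0.852)·(-3.35,-1.12) + 0.852·(-5.15,0.02) = (-4.8836,-0.1487)
  v5: (1-0.852)·(-2.77,-2.15) + 0.852·(-3.67,-1.09) = (-3.5368,-1.2469)
  v6: (1-0.852)·(0.97,-4.38) + 0.852·(0.92,-2.64) = (0.9274,-2.8975)
  v7: (1-0.852)·(2.87,-1.96) + 0.852·(2.65,-0.13) = (2.6826,-0.4008)
Shoelace sum Σ(x_i·y_{i+1} − x_{i+1}·y_i):
  i=1: 2.6627·5.8088 − 0.4400·4.0452 = +13.6872 (running +13.6872)
  i=2: 0.4400·3.1429 − -3.2050·5.8088 = +20.0000 (running +33.6872)
  i=3: -3.2050·-0.1487 − -4.8836·3.1429 = +15.8254 (running +49.5126)
  i=4: -4.8836·-1.2469 − -3.5368·-0.1487 = +5.5633 (running +55.0759)
  i=5: -3.5368·-2.8975 − 0.9274·-1.2469 = +11.4043 (running +66.4802)
  i=6: 0.9274·-0.4008 − 2.6826·-2.8975 = +7.4010 (running +73.8812)
  i=7: 2.6826·4.0452 − 2.6627·-0.4008 = +11.9187 (running +85.7999)
Area = |Σ|/2 = |85.7999|/2 = 42.9000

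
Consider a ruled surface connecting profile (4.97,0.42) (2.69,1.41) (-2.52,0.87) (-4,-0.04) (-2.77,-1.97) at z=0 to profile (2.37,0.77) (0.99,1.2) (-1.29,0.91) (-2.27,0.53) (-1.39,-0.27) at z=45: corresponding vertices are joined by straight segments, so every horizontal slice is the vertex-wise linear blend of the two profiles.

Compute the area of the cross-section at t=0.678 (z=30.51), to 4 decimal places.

Cross-section at t=0.678: each vertex is (1-t)·p0[i] + t·p1[i].
  v1: (1-0.678)·(4.97,0.42) + 0.678·(2.37,0.77) = (3.2072,0.6573)
  v2: (1-0.678)·(2.69,1.41) + 0.678·(0.99,1.2) = (1.5374,1.2676)
  v3: (1-0.678)·(-2.52,0.87) + 0.678·(-1.29,0.91) = (-1.6861,0.8971)
  v4: (1-0.678)·(-4,-0.04) + 0.678·(-2.27,0.53) = (-2.8271,0.3465)
  v5: (1-0.678)·(-2.77,-1.97) + 0.678·(-1.39,-0.27) = (-1.8344,-0.8174)
Shoelace sum Σ(x_i·y_{i+1} − x_{i+1}·y_i):
  i=1: 3.2072·1.2676 − 1.5374·0.6573 = +3.0550 (running +3.0550)
  i=2: 1.5374·0.8971 − -1.6861·1.2676 = +3.5165 (running +6.5715)
  i=3: -1.6861·0.3465 − -2.8271·0.8971 = +1.9521 (running +8.5236)
  i=4: -2.8271·-0.8174 − -1.8344·0.3465 = +2.9464 (running +11.4699)
  i=5: -1.8344·0.6573 − 3.2072·-0.8174 = +1.4158 (running +12.8858)
Area = |Σ|/2 = |12.8858|/2 = 6.4429

Area at t=0.678: 6.4429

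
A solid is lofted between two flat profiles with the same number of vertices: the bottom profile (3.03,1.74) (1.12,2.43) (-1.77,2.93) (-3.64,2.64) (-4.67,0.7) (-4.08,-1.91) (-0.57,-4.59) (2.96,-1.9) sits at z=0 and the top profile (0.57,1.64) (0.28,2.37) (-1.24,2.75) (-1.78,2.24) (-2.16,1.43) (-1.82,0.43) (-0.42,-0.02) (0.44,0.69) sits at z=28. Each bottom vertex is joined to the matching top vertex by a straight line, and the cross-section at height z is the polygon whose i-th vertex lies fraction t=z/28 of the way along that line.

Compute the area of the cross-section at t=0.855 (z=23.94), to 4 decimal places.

Area at t=0.855: 8.5553

Cross-section at t=0.855: each vertex is (1-t)·p0[i] + t·p1[i].
  v1: (1-0.855)·(3.03,1.74) + 0.855·(0.57,1.64) = (0.9267,1.6545)
  v2: (1-0.855)·(1.12,2.43) + 0.855·(0.28,2.37) = (0.4018,2.3787)
  v3: (1-0.855)·(-1.77,2.93) + 0.855·(-1.24,2.75) = (-1.3169,2.7761)
  v4: (1-0.855)·(-3.64,2.64) + 0.855·(-1.78,2.24) = (-2.0497,2.2980)
  v5: (1-0.855)·(-4.67,0.7) + 0.855·(-2.16,1.43) = (-2.5240,1.3241)
  v6: (1-0.855)·(-4.08,-1.91) + 0.855·(-1.82,0.43) = (-2.1477,0.0907)
  v7: (1-0.855)·(-0.57,-4.59) + 0.855·(-0.42,-0.02) = (-0.4417,-0.6827)
  v8: (1-0.855)·(2.96,-1.9) + 0.855·(0.44,0.69) = (0.8054,0.3144)
Shoelace sum Σ(x_i·y_{i+1} − x_{i+1}·y_i):
  i=1: 0.9267·2.3787 − 0.4018·1.6545 = +1.5396 (running +1.5396)
  i=2: 0.4018·2.7761 − -1.3169·2.3787 = +4.2478 (running +5.7874)
  i=3: -1.3169·2.2980 − -2.0497·2.7761 = +2.6641 (running +8.4514)
  i=4: -2.0497·1.3241 − -2.5240·2.2980 = +3.0859 (running +11.5374)
  i=5: -2.5240·0.0907 − -2.1477·1.3241 = +2.6150 (running +14.1523)
  i=6: -2.1477·-0.6827 − -0.4417·0.0907 = +1.5062 (running +15.6585)
  i=7: -0.4417·0.3144 − 0.8054·-0.6827 = +0.4109 (running +16.0694)
  i=8: 0.8054·1.6545 − 0.9267·0.3144 = +1.0411 (running +17.1105)
Area = |Σ|/2 = |17.1105|/2 = 8.5553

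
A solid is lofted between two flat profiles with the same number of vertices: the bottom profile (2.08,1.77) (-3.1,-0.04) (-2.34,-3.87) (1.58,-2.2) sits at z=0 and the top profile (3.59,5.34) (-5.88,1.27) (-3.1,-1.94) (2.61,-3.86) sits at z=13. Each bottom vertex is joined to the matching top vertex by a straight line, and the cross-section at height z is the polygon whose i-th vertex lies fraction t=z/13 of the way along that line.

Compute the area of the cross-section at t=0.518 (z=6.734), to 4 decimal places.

Cross-section at t=0.518: each vertex is (1-t)·p0[i] + t·p1[i].
  v1: (1-0.518)·(2.08,1.77) + 0.518·(3.59,5.34) = (2.8622,3.6193)
  v2: (1-0.518)·(-3.1,-0.04) + 0.518·(-5.88,1.27) = (-4.5400,0.6386)
  v3: (1-0.518)·(-2.34,-3.87) + 0.518·(-3.1,-1.94) = (-2.7337,-2.8703)
  v4: (1-0.518)·(1.58,-2.2) + 0.518·(2.61,-3.86) = (2.1135,-3.0599)
Shoelace sum Σ(x_i·y_{i+1} − x_{i+1}·y_i):
  i=1: 2.8622·0.6386 − -4.5400·3.6193 = +18.2593 (running +18.2593)
  i=2: -4.5400·-2.8703 − -2.7337·0.6386 = +14.7768 (running +33.0361)
  i=3: -2.7337·-3.0599 − 2.1135·-2.8703 = +14.4311 (running +47.4672)
  i=4: 2.1135·3.6193 − 2.8622·-3.0599 = +16.4074 (running +63.8746)
Area = |Σ|/2 = |63.8746|/2 = 31.9373

Area at t=0.518: 31.9373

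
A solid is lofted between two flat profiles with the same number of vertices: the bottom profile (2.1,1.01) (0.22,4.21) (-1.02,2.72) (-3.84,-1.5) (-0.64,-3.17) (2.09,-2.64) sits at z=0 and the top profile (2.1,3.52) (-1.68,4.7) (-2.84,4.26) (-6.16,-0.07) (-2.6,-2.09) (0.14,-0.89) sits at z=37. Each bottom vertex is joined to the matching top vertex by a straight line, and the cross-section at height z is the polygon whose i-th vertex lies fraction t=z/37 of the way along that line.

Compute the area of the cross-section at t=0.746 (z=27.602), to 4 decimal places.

Cross-section at t=0.746: each vertex is (1-t)·p0[i] + t·p1[i].
  v1: (1-0.746)·(2.1,1.01) + 0.746·(2.1,3.52) = (2.1000,2.8825)
  v2: (1-0.746)·(0.22,4.21) + 0.746·(-1.68,4.7) = (-1.1974,4.5755)
  v3: (1-0.746)·(-1.02,2.72) + 0.746·(-2.84,4.26) = (-2.3777,3.8688)
  v4: (1-0.746)·(-3.84,-1.5) + 0.746·(-6.16,-0.07) = (-5.5707,-0.4332)
  v5: (1-0.746)·(-0.64,-3.17) + 0.746·(-2.6,-2.09) = (-2.1022,-2.3643)
  v6: (1-0.746)·(2.09,-2.64) + 0.746·(0.14,-0.89) = (0.6353,-1.3345)
Shoelace sum Σ(x_i·y_{i+1} − x_{i+1}·y_i):
  i=1: 2.1000·4.5755 − -1.1974·2.8825 = +13.0601 (running +13.0601)
  i=2: -1.1974·3.8688 − -2.3777·4.5755 = +6.2468 (running +19.3069)
  i=3: -2.3777·-0.4332 − -5.5707·3.8688 = +22.5823 (running +41.8892)
  i=4: -5.5707·-2.3643 − -2.1022·-0.4332 = +12.2603 (running +54.1495)
  i=5: -2.1022·-1.3345 − 0.6353·-2.3643 = +4.3074 (running +58.4568)
  i=6: 0.6353·2.8825 − 2.1000·-1.3345 = +4.6337 (running +63.0905)
Area = |Σ|/2 = |63.0905|/2 = 31.5453

Area at t=0.746: 31.5453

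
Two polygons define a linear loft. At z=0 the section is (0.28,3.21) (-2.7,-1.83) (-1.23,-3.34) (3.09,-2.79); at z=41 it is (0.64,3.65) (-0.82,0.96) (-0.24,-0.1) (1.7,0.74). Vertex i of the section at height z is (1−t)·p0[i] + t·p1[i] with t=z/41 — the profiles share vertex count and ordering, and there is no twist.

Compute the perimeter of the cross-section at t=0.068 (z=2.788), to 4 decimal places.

Cross-section at t=0.068: each vertex is (1-t)·p0[i] + t·p1[i].
  v1: (1-0.068)·(0.28,3.21) + 0.068·(0.64,3.65) = (0.3045,3.2399)
  v2: (1-0.068)·(-2.7,-1.83) + 0.068·(-0.82,0.96) = (-2.5722,-1.6403)
  v3: (1-0.068)·(-1.23,-3.34) + 0.068·(-0.24,-0.1) = (-1.1627,-3.1197)
  v4: (1-0.068)·(3.09,-2.79) + 0.068·(1.7,0.74) = (2.9955,-2.5500)
Perimeter = Σ |v_{i+1} − v_i|:
  edge 1→2: √(-2.8766² + -4.8802²) = 5.6649 (running 5.6649)
  edge 2→3: √(1.4095² + -1.4794²) = 2.0433 (running 7.7083)
  edge 3→4: √(4.1582² + 0.5697²) = 4.1970 (running 11.9053)
  edge 4→1: √(-2.6910² + 5.7899²) = 6.3847 (running 18.2900)
Perimeter = 18.2900

Perimeter at t=0.068: 18.2900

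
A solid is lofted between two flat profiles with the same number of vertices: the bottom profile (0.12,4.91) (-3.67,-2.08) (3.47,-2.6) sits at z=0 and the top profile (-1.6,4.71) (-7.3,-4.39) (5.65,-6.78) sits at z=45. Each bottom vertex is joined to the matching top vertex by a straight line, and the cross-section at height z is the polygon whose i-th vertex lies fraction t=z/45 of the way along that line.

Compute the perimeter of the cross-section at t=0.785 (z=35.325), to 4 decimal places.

Perimeter at t=0.785: 34.4220

Cross-section at t=0.785: each vertex is (1-t)·p0[i] + t·p1[i].
  v1: (1-0.785)·(0.12,4.91) + 0.785·(-1.6,4.71) = (-1.2302,4.7530)
  v2: (1-0.785)·(-3.67,-2.08) + 0.785·(-7.3,-4.39) = (-6.5195,-3.8933)
  v3: (1-0.785)·(3.47,-2.6) + 0.785·(5.65,-6.78) = (5.1813,-5.8813)
Perimeter = Σ |v_{i+1} − v_i|:
  edge 1→2: √(-5.2893² + -8.6463²) = 10.1359 (running 10.1359)
  edge 2→3: √(11.7008² + -1.9880²) = 11.8685 (running 22.0044)
  edge 3→1: √(-6.4115² + 10.6343²) = 12.4176 (running 34.4220)
Perimeter = 34.4220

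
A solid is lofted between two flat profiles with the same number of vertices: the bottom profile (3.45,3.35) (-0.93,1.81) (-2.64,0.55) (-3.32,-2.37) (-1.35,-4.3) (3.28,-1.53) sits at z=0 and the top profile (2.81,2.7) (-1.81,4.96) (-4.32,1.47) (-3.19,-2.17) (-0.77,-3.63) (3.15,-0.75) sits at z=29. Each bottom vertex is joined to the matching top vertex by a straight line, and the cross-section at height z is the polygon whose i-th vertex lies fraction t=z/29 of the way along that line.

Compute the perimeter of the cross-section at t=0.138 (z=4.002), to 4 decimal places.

Perimeter at t=0.138: 22.7422

Cross-section at t=0.138: each vertex is (1-t)·p0[i] + t·p1[i].
  v1: (1-0.138)·(3.45,3.35) + 0.138·(2.81,2.7) = (3.3617,3.2603)
  v2: (1-0.138)·(-0.93,1.81) + 0.138·(-1.81,4.96) = (-1.0514,2.2447)
  v3: (1-0.138)·(-2.64,0.55) + 0.138·(-4.32,1.47) = (-2.8718,0.6770)
  v4: (1-0.138)·(-3.32,-2.37) + 0.138·(-3.19,-2.17) = (-3.3021,-2.3424)
  v5: (1-0.138)·(-1.35,-4.3) + 0.138·(-0.77,-3.63) = (-1.2700,-4.2075)
  v6: (1-0.138)·(3.28,-1.53) + 0.138·(3.15,-0.75) = (3.2621,-1.4224)
Perimeter = Σ |v_{i+1} − v_i|:
  edge 1→2: √(-4.4131² + -1.0156²) = 4.5285 (running 4.5285)
  edge 2→3: √(-1.8204² + -1.5677²) = 2.4024 (running 6.9309)
  edge 3→4: √(-0.4302² + -3.0194²) = 3.0499 (running 9.9808)
  edge 4→5: √(2.0321² + -1.8651²) = 2.7583 (running 12.7391)
  edge 5→6: √(4.5320² + 2.7852²) = 5.3194 (running 18.0585)
  edge 6→1: √(0.0996² + 4.6827²) = 4.6837 (running 22.7422)
Perimeter = 22.7422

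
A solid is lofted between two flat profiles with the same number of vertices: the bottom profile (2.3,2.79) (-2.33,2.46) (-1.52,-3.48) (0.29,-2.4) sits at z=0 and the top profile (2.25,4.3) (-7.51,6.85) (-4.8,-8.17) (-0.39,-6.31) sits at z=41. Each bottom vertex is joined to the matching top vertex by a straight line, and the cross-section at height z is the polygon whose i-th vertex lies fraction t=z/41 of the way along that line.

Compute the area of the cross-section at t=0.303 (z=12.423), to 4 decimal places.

Cross-section at t=0.303: each vertex is (1-t)·p0[i] + t·p1[i].
  v1: (1-0.303)·(2.3,2.79) + 0.303·(2.25,4.3) = (2.2849,3.2475)
  v2: (1-0.303)·(-2.33,2.46) + 0.303·(-7.51,6.85) = (-3.8995,3.7902)
  v3: (1-0.303)·(-1.52,-3.48) + 0.303·(-4.8,-8.17) = (-2.5138,-4.9011)
  v4: (1-0.303)·(0.29,-2.4) + 0.303·(-0.39,-6.31) = (0.0840,-3.5847)
Shoelace sum Σ(x_i·y_{i+1} − x_{i+1}·y_i):
  i=1: 2.2849·3.7902 − -3.8995·3.2475 = +21.3238 (running +21.3238)
  i=2: -3.8995·-4.9011 − -2.5138·3.7902 = +28.6398 (running +49.9636)
  i=3: -2.5138·-3.5847 − 0.0840·-4.9011 = +9.4229 (running +59.3866)
  i=4: 0.0840·3.2475 − 2.2849·-3.5847 = +8.4632 (running +67.8498)
Area = |Σ|/2 = |67.8498|/2 = 33.9249

Area at t=0.303: 33.9249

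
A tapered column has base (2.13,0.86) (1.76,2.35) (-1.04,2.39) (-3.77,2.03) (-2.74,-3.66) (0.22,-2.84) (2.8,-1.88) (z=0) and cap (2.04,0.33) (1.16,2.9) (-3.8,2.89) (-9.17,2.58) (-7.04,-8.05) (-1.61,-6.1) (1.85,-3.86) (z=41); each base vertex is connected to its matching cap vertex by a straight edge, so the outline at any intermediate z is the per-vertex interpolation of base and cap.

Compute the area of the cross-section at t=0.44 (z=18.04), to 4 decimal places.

Area at t=0.44: 52.8001

Cross-section at t=0.44: each vertex is (1-t)·p0[i] + t·p1[i].
  v1: (1-0.44)·(2.13,0.86) + 0.44·(2.04,0.33) = (2.0904,0.6268)
  v2: (1-0.44)·(1.76,2.35) + 0.44·(1.16,2.9) = (1.4960,2.5920)
  v3: (1-0.44)·(-1.04,2.39) + 0.44·(-3.8,2.89) = (-2.2544,2.6100)
  v4: (1-0.44)·(-3.77,2.03) + 0.44·(-9.17,2.58) = (-6.1460,2.2720)
  v5: (1-0.44)·(-2.74,-3.66) + 0.44·(-7.04,-8.05) = (-4.6320,-5.5916)
  v6: (1-0.44)·(0.22,-2.84) + 0.44·(-1.61,-6.1) = (-0.5852,-4.2744)
  v7: (1-0.44)·(2.8,-1.88) + 0.44·(1.85,-3.86) = (2.3820,-2.7512)
Shoelace sum Σ(x_i·y_{i+1} − x_{i+1}·y_i):
  i=1: 2.0904·2.5920 − 1.4960·0.6268 = +4.4806 (running +4.4806)
  i=2: 1.4960·2.6100 − -2.2544·2.5920 = +9.7480 (running +14.2286)
  i=3: -2.2544·2.2720 − -6.1460·2.6100 = +10.9191 (running +25.1477)
  i=4: -6.1460·-5.5916 − -4.6320·2.2720 = +44.8899 (running +70.0375)
  i=5: -4.6320·-4.2744 − -0.5852·-5.5916 = +16.5268 (running +86.5643)
  i=6: -0.5852·-2.7512 − 2.3820·-4.2744 = +11.7916 (running +98.3560)
  i=7: 2.3820·0.6268 − 2.0904·-2.7512 = +7.2441 (running +105.6001)
Area = |Σ|/2 = |105.6001|/2 = 52.8001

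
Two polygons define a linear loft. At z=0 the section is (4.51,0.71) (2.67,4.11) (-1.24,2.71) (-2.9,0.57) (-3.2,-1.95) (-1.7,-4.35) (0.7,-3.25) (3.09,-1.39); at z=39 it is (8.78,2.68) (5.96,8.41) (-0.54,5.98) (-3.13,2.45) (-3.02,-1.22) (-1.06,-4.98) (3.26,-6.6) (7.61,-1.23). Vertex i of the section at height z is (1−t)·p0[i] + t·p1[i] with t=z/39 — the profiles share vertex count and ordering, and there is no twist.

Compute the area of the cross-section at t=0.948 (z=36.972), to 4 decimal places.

Cross-section at t=0.948: each vertex is (1-t)·p0[i] + t·p1[i].
  v1: (1-0.948)·(4.51,0.71) + 0.948·(8.78,2.68) = (8.5580,2.5776)
  v2: (1-0.948)·(2.67,4.11) + 0.948·(5.96,8.41) = (5.7889,8.1864)
  v3: (1-0.948)·(-1.24,2.71) + 0.948·(-0.54,5.98) = (-0.5764,5.8100)
  v4: (1-0.948)·(-2.9,0.57) + 0.948·(-3.13,2.45) = (-3.1180,2.3522)
  v5: (1-0.948)·(-3.2,-1.95) + 0.948·(-3.02,-1.22) = (-3.0294,-1.2580)
  v6: (1-0.948)·(-1.7,-4.35) + 0.948·(-1.06,-4.98) = (-1.0933,-4.9472)
  v7: (1-0.948)·(0.7,-3.25) + 0.948·(3.26,-6.6) = (3.1269,-6.4258)
  v8: (1-0.948)·(3.09,-1.39) + 0.948·(7.61,-1.23) = (7.3750,-1.2383)
Shoelace sum Σ(x_i·y_{i+1} − x_{i+1}·y_i):
  i=1: 8.5580·8.1864 − 5.7889·2.5776 = +55.1376 (running +55.1376)
  i=2: 5.7889·5.8100 − -0.5764·8.1864 = +38.3520 (running +93.4896)
  i=3: -0.5764·2.3522 − -3.1180·5.8100 = +16.7599 (running +110.2495)
  i=4: -3.1180·-1.2580 − -3.0294·2.3522 = +11.0482 (running +121.2976)
  i=5: -3.0294·-4.9472 − -1.0933·-1.2580 = +13.6117 (running +134.9093)
  i=6: -1.0933·-6.4258 − 3.1269·-4.9472 = +22.4946 (running +157.4039)
  i=7: 3.1269·-1.2383 − 7.3750·-6.4258 = +43.5179 (running +200.9219)
  i=8: 7.3750·2.5776 − 8.5580·-1.2383 = +29.6069 (running +230.5288)
Area = |Σ|/2 = |230.5288|/2 = 115.2644

Area at t=0.948: 115.2644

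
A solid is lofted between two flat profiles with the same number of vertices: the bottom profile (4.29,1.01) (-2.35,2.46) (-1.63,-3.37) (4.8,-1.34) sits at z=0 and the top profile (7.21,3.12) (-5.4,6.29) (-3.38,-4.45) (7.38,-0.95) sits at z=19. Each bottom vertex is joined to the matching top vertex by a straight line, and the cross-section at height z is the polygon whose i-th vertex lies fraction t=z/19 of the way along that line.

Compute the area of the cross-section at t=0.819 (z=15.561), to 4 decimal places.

Area at t=0.819: 73.3621

Cross-section at t=0.819: each vertex is (1-t)·p0[i] + t·p1[i].
  v1: (1-0.819)·(4.29,1.01) + 0.819·(7.21,3.12) = (6.6815,2.7381)
  v2: (1-0.819)·(-2.35,2.46) + 0.819·(-5.4,6.29) = (-4.8479,5.5968)
  v3: (1-0.819)·(-1.63,-3.37) + 0.819·(-3.38,-4.45) = (-3.0633,-4.2545)
  v4: (1-0.819)·(4.8,-1.34) + 0.819·(7.38,-0.95) = (6.9130,-1.0206)
Shoelace sum Σ(x_i·y_{i+1} − x_{i+1}·y_i):
  i=1: 6.6815·5.5968 − -4.8479·2.7381 = +50.6688 (running +50.6688)
  i=2: -4.8479·-4.2545 − -3.0633·5.5968 = +37.7700 (running +88.4388)
  i=3: -3.0633·-1.0206 − 6.9130·-4.2545 = +32.5379 (running +120.9767)
  i=4: 6.9130·2.7381 − 6.6815·-1.0206 = +25.7475 (running +146.7243)
Area = |Σ|/2 = |146.7243|/2 = 73.3621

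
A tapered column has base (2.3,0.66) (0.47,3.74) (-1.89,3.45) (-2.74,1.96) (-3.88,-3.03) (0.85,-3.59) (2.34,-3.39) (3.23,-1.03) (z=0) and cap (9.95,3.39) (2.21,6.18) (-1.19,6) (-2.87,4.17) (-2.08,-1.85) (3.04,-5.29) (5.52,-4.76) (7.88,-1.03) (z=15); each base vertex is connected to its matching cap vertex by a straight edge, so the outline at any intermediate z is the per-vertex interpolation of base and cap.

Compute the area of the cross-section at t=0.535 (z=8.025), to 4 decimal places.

Cross-section at t=0.535: each vertex is (1-t)·p0[i] + t·p1[i].
  v1: (1-0.535)·(2.3,0.66) + 0.535·(9.95,3.39) = (6.3927,2.1206)
  v2: (1-0.535)·(0.47,3.74) + 0.535·(2.21,6.18) = (1.4009,5.0454)
  v3: (1-0.535)·(-1.89,3.45) + 0.535·(-1.19,6) = (-1.5155,4.8142)
  v4: (1-0.535)·(-2.74,1.96) + 0.535·(-2.87,4.17) = (-2.8096,3.1423)
  v5: (1-0.535)·(-3.88,-3.03) + 0.535·(-2.08,-1.85) = (-2.9170,-2.3987)
  v6: (1-0.535)·(0.85,-3.59) + 0.535·(3.04,-5.29) = (2.0217,-4.4995)
  v7: (1-0.535)·(2.34,-3.39) + 0.535·(5.52,-4.76) = (4.0413,-4.1230)
  v8: (1-0.535)·(3.23,-1.03) + 0.535·(7.88,-1.03) = (5.7177,-1.0300)
Shoelace sum Σ(x_i·y_{i+1} − x_{i+1}·y_i):
  i=1: 6.3927·5.0454 − 1.4009·2.1206 = +29.2833 (running +29.2833)
  i=2: 1.4009·4.8142 − -1.5155·5.0454 = +14.3906 (running +43.6739)
  i=3: -1.5155·3.1423 − -2.8096·4.8142 = +8.7636 (running +52.4375)
  i=4: -2.8096·-2.3987 − -2.9170·3.1423 = +15.9055 (running +68.3430)
  i=5: -2.9170·-4.4995 − 2.0217·-2.3987 = +17.9744 (running +86.3174)
  i=6: 2.0217·-4.1230 − 4.0413·-4.4995 = +9.8487 (running +96.1661)
  i=7: 4.0413·-1.0300 − 5.7177·-4.1230 = +19.4115 (running +115.5775)
  i=8: 5.7177·2.1206 − 6.3927·-1.0300 = +18.7093 (running +134.2868)
Area = |Σ|/2 = |134.2868|/2 = 67.1434

Area at t=0.535: 67.1434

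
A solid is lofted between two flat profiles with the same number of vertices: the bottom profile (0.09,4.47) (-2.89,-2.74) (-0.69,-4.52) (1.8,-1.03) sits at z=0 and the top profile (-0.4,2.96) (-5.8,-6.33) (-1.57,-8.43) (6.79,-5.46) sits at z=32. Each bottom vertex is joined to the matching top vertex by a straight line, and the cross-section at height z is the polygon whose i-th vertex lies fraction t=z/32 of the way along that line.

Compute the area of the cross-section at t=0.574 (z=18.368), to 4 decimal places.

Area at t=0.574: 47.2022

Cross-section at t=0.574: each vertex is (1-t)·p0[i] + t·p1[i].
  v1: (1-0.574)·(0.09,4.47) + 0.574·(-0.4,2.96) = (-0.1913,3.6033)
  v2: (1-0.574)·(-2.89,-2.74) + 0.574·(-5.8,-6.33) = (-4.5603,-4.8007)
  v3: (1-0.574)·(-0.69,-4.52) + 0.574·(-1.57,-8.43) = (-1.1951,-6.7643)
  v4: (1-0.574)·(1.8,-1.03) + 0.574·(6.79,-5.46) = (4.6643,-3.5728)
Shoelace sum Σ(x_i·y_{i+1} − x_{i+1}·y_i):
  i=1: -0.1913·-4.8007 − -4.5603·3.6033 = +17.3503 (running +17.3503)
  i=2: -4.5603·-6.7643 − -1.1951·-4.8007 = +25.1103 (running +42.4606)
  i=3: -1.1951·-3.5728 − 4.6643·-6.7643 = +35.8206 (running +78.2812)
  i=4: 4.6643·3.6033 − -0.1913·-3.5728 = +16.1232 (running +94.4044)
Area = |Σ|/2 = |94.4044|/2 = 47.2022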